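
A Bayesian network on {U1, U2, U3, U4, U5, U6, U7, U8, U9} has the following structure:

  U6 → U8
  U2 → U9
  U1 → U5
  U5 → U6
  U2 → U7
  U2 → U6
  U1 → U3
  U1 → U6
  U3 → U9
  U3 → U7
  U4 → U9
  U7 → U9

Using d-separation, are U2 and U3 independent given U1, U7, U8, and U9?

No

We examine all 6 paths between U2 and U3:
  1. U2 → U7 ← U3 — U7:collider[open] ⇒ active
  2. U2 → U7 → U9 ← U3 — U7:chain[blocks]; U9:collider[open] ⇒ blocked
  3. U2 → U9 ← U3 — U9:collider[open] ⇒ active
  4. U2 → U9 ← U7 ← U3 — U9:collider[open]; U7:chain[blocks] ⇒ blocked
  5. U2 → U6 ← U5 ← U1 → U3 — U6:collider[open]; U5:chain[open]; U1:fork[blocks] ⇒ blocked
  6. U2 → U6 ← U1 → U3 — U6:collider[open]; U1:fork[blocks] ⇒ blocked
Because an active path exists, U2 and U3 are not d-separated.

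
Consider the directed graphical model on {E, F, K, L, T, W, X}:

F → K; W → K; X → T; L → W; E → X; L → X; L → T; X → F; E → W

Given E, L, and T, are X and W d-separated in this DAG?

Yes — X and W are d-separated given {E, L, T}.

There are 4 undirected paths between X and W; checking each against the conditioning set {E, L, T}:
  1. X → F → K ← W — F:chain[open]; K:collider[blocks] ⇒ blocked
  2. X → T ← L → W — T:collider[open]; L:fork[blocks] ⇒ blocked
  3. X ← L → W — L:fork[blocks] ⇒ blocked
  4. X ← E → W — E:fork[blocks] ⇒ blocked
Every path is blocked, so X and W are d-separated given {E, L, T}.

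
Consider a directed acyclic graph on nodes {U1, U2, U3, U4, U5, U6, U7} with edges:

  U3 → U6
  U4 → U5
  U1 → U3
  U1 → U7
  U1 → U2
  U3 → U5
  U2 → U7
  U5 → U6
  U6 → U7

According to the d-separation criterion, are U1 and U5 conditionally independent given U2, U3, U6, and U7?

Yes — U1 and U5 are d-separated given {U2, U3, U6, U7}.

We examine all 6 paths between U1 and U5:
Path 1: U1 → U2 → U7 ← U6 ← U3 → U5
  U2 is a chain here and U2 is conditioned on, so the path is blocked at U2.
Path 2: U1 → U2 → U7 ← U6 ← U5
  U2 is a chain here and U2 is conditioned on, so the path is blocked at U2.
Path 3: U1 → U3 → U5
  U3 is a chain here and U3 is conditioned on, so the path is blocked at U3.
Path 4: U1 → U3 → U6 ← U5
  U3 is a chain here and U3 is conditioned on, so the path is blocked at U3.
Path 5: U1 → U7 ← U6 ← U3 → U5
  U6 is a chain here and U6 is conditioned on, so the path is blocked at U6.
Path 6: U1 → U7 ← U6 ← U5
  U6 is a chain here and U6 is conditioned on, so the path is blocked at U6.
All paths are blocked; U1 ⊥ U5 | {U2, U3, U6, U7} holds.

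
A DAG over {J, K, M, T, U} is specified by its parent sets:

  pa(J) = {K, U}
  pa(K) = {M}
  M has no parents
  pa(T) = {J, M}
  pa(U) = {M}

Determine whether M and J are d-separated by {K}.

No

There are 3 undirected paths between M and J; checking each against the conditioning set {K}:
  1. M → U → J — U:chain[open] ⇒ active
  2. M → T ← J — T:collider[blocks] ⇒ blocked
  3. M → K → J — K:chain[blocks] ⇒ blocked
Because an active path exists, M and J are not d-separated.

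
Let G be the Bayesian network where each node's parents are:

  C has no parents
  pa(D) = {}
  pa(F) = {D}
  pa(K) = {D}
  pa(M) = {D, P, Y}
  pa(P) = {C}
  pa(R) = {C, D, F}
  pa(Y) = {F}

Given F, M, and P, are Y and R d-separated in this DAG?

We examine all 6 paths between Y and R:
Path 1: Y → M ← D → R
  M is a collider and M is conditioned on, which opens it; D is a fork and D is not conditioned on — no node blocks this path, so it is active.
Path 2: Y → M ← D → F → R
  F is a chain here and F is conditioned on, so the path is blocked at F.
Path 3: Y → M ← P ← C → R
  P is a chain here and P is conditioned on, so the path is blocked at P.
Path 4: Y ← F → R
  F is a fork here and F is conditioned on, so the path is blocked at F.
Path 5: Y ← F ← D → R
  F is a chain here and F is conditioned on, so the path is blocked at F.
Path 6: Y ← F ← D → M ← P ← C → R
  F is a chain here and F is conditioned on, so the path is blocked at F.
Because an active path exists, Y and R are not d-separated.

No — Y and R are not d-separated given {F, M, P}.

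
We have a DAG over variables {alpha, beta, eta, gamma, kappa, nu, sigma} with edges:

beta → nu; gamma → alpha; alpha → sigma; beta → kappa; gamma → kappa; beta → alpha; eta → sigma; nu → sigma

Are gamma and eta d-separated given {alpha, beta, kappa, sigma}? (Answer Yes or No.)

4 paths connect gamma and eta; each must be blocked for d-separation to hold:
  1. gamma → kappa ← beta → nu → sigma ← eta — kappa:collider[open]; beta:fork[blocks]; nu:chain[open]; sigma:collider[open] ⇒ blocked
  2. gamma → kappa ← beta → alpha → sigma ← eta — kappa:collider[open]; beta:fork[blocks]; alpha:chain[blocks]; sigma:collider[open] ⇒ blocked
  3. gamma → alpha ← beta → nu → sigma ← eta — alpha:collider[open]; beta:fork[blocks]; nu:chain[open]; sigma:collider[open] ⇒ blocked
  4. gamma → alpha → sigma ← eta — alpha:chain[blocks]; sigma:collider[open] ⇒ blocked
Every path is blocked, so gamma and eta are d-separated given {alpha, beta, kappa, sigma}.

Yes — gamma and eta are d-separated given {alpha, beta, kappa, sigma}.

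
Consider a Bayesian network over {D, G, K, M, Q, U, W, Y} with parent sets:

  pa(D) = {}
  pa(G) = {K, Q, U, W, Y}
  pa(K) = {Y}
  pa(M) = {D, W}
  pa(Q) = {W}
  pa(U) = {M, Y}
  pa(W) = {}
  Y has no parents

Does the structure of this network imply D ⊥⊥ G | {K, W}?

Enumerating the 5 paths from D to G and testing each for blocking by {K, W}:
Path 1: D → M → U → G
  M is a chain and M is not conditioned on; U is a chain and U is not conditioned on — no node blocks this path, so it is active.
Path 2: D → M → U ← Y → G
  U is a collider here and neither U nor any of its descendants is conditioned on, so the collider stays closed — the path is blocked at U.
Path 3: D → M → U ← Y → K → G
  U is a collider here and neither U nor any of its descendants is conditioned on, so the collider stays closed — the path is blocked at U.
Path 4: D → M ← W → G
  M is a collider here and neither M nor any of its descendants is conditioned on, so the collider stays closed — the path is blocked at M.
Path 5: D → M ← W → Q → G
  M is a collider here and neither M nor any of its descendants is conditioned on, so the collider stays closed — the path is blocked at M.
Since the path D → M → U → G is active, D and G are not d-separated given {K, W}.

No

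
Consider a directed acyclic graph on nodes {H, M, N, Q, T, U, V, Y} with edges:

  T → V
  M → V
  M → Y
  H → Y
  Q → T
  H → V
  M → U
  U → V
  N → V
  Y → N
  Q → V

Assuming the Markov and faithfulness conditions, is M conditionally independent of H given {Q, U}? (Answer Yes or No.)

Yes

6 paths connect M and H; each must be blocked for d-separation to hold:
  1. M → Y ← H — Y:collider[blocks] ⇒ blocked
  2. M → Y → N → V ← H — Y:chain[open]; N:chain[open]; V:collider[blocks] ⇒ blocked
  3. M → V ← H — V:collider[blocks] ⇒ blocked
  4. M → V ← N ← Y ← H — V:collider[blocks]; N:chain[open]; Y:chain[open] ⇒ blocked
  5. M → U → V ← H — U:chain[blocks]; V:collider[blocks] ⇒ blocked
  6. M → U → V ← N ← Y ← H — U:chain[blocks]; V:collider[blocks]; N:chain[open]; Y:chain[open] ⇒ blocked
Since every path is blocked, d-separation holds.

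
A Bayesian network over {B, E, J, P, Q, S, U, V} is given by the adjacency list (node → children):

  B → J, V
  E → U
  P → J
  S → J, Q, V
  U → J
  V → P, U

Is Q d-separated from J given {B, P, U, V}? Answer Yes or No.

No

Enumerating the 4 paths from Q to J and testing each for blocking by {B, P, U, V}:
Path 1: Q ← S → J
  S is a fork and S is not conditioned on — no node blocks this path, so it is active.
Path 2: Q ← S → V → U → J
  V is a chain here and V is conditioned on, so the path is blocked at V.
Path 3: Q ← S → V → P → J
  V is a chain here and V is conditioned on, so the path is blocked at V.
Path 4: Q ← S → V ← B → J
  B is a fork here and B is conditioned on, so the path is blocked at B.
Since the path Q ← S → J is active, Q and J are not d-separated given {B, P, U, V}.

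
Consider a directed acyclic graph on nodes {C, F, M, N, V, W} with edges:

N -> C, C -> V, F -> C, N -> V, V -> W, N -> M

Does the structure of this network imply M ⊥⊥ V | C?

No

We examine all 2 paths between M and V:
Path 1: M ← N → C → V
  C is a chain here and C is conditioned on, so the path is blocked at C.
Path 2: M ← N → V
  N is a fork and N is not conditioned on — no node blocks this path, so it is active.
Because an active path exists, M and V are not d-separated.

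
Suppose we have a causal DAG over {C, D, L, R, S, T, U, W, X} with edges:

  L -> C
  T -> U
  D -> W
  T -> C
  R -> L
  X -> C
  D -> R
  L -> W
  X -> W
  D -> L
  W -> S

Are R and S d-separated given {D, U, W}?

Enumerating the 6 paths from R to S and testing each for blocking by {D, U, W}:
  1. R → L → C ← X → W → S — L:chain[open]; C:collider[blocks]; X:fork[open]; W:chain[blocks] ⇒ blocked
  2. R → L → W → S — L:chain[open]; W:chain[blocks] ⇒ blocked
  3. R → L ← D → W → S — L:collider[open]; D:fork[blocks]; W:chain[blocks] ⇒ blocked
  4. R ← D → L → C ← X → W → S — D:fork[blocks]; L:chain[open]; C:collider[blocks]; X:fork[open]; W:chain[blocks] ⇒ blocked
  5. R ← D → L → W → S — D:fork[blocks]; L:chain[open]; W:chain[blocks] ⇒ blocked
  6. R ← D → W → S — D:fork[blocks]; W:chain[blocks] ⇒ blocked
Every path is blocked, so R and S are d-separated given {D, U, W}.

Yes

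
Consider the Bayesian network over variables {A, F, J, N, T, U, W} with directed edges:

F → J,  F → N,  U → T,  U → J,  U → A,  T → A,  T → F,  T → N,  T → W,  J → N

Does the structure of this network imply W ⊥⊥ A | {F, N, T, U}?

Yes

We examine all 6 paths between W and A:
Path 1: W ← T → N ← F → J ← U → A
  T is a fork here and T is conditioned on, so the path is blocked at T.
Path 2: W ← T → N ← J ← U → A
  T is a fork here and T is conditioned on, so the path is blocked at T.
Path 3: W ← T → A
  T is a fork here and T is conditioned on, so the path is blocked at T.
Path 4: W ← T → F → N ← J ← U → A
  T is a fork here and T is conditioned on, so the path is blocked at T.
Path 5: W ← T → F → J ← U → A
  T is a fork here and T is conditioned on, so the path is blocked at T.
Path 6: W ← T ← U → A
  T is a chain here and T is conditioned on, so the path is blocked at T.
Every path is blocked, so W and A are d-separated given {F, N, T, U}.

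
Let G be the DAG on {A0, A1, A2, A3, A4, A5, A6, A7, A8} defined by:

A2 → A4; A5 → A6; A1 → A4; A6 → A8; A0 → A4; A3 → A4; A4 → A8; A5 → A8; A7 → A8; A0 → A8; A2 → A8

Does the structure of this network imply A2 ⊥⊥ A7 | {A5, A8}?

3 paths connect A2 and A7; each must be blocked for d-separation to hold:
Path 1: A2 → A8 ← A7
  A8 is a collider and A8 is conditioned on, which opens it — no node blocks this path, so it is active.
Path 2: A2 → A4 → A8 ← A7
  A4 is a chain and A4 is not conditioned on; A8 is a collider and A8 is conditioned on, which opens it — no node blocks this path, so it is active.
Path 3: A2 → A4 ← A0 → A8 ← A7
  A4 is a collider and its descendant A8 is conditioned on, which opens it; A0 is a fork and A0 is not conditioned on; A8 is a collider and A8 is conditioned on, which opens it — no node blocks this path, so it is active.
Since the path A2 → A8 ← A7 is active, A2 and A7 are not d-separated given {A5, A8}.

No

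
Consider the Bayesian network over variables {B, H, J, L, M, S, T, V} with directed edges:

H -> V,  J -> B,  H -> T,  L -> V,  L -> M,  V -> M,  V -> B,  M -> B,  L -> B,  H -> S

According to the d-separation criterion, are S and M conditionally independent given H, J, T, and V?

Enumerating the 5 paths from S to M and testing each for blocking by {H, J, T, V}:
Path 1: S ← H → V ← L → B ← M
  H is a fork here and H is conditioned on, so the path is blocked at H.
Path 2: S ← H → V ← L → M
  H is a fork here and H is conditioned on, so the path is blocked at H.
Path 3: S ← H → V → B ← L → M
  H is a fork here and H is conditioned on, so the path is blocked at H.
Path 4: S ← H → V → B ← M
  H is a fork here and H is conditioned on, so the path is blocked at H.
Path 5: S ← H → V → M
  H is a fork here and H is conditioned on, so the path is blocked at H.
Every path is blocked, so S and M are d-separated given {H, J, T, V}.

Yes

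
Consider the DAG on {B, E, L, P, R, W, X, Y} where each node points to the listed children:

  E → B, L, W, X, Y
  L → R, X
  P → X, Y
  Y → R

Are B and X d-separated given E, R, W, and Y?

Yes

Enumerating the 5 paths from B to X and testing each for blocking by {E, R, W, Y}:
Path 1: B ← E → L → X
  E is a fork here and E is conditioned on, so the path is blocked at E.
Path 2: B ← E → L → R ← Y ← P → X
  E is a fork here and E is conditioned on, so the path is blocked at E.
Path 3: B ← E → X
  E is a fork here and E is conditioned on, so the path is blocked at E.
Path 4: B ← E → Y ← P → X
  E is a fork here and E is conditioned on, so the path is blocked at E.
Path 5: B ← E → Y → R ← L → X
  E is a fork here and E is conditioned on, so the path is blocked at E.
All paths are blocked; B ⊥ X | {E, R, W, Y} holds.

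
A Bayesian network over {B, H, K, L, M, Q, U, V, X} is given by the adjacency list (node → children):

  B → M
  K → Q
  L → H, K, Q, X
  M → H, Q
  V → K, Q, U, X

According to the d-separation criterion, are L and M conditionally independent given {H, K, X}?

There are 6 undirected paths between L and M; checking each against the conditioning set {H, K, X}:
Path 1: L → K → Q ← M
  K is a chain here and K is conditioned on, so the path is blocked at K.
Path 2: L → K ← V → Q ← M
  Q is a collider here and neither Q nor any of its descendants is conditioned on, so the collider stays closed — the path is blocked at Q.
Path 3: L → X ← V → K → Q ← M
  K is a chain here and K is conditioned on, so the path is blocked at K.
Path 4: L → X ← V → Q ← M
  Q is a collider here and neither Q nor any of its descendants is conditioned on, so the collider stays closed — the path is blocked at Q.
Path 5: L → Q ← M
  Q is a collider here and neither Q nor any of its descendants is conditioned on, so the collider stays closed — the path is blocked at Q.
Path 6: L → H ← M
  H is a collider and H is conditioned on, which opens it — no node blocks this path, so it is active.
At least one path is unblocked, so d-separation fails.

No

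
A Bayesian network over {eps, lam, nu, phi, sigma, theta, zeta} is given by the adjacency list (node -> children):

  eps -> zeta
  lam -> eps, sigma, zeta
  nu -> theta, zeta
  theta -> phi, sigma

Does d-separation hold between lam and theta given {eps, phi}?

Yes

Enumerating the 3 paths from lam to theta and testing each for blocking by {eps, phi}:
  1. lam → zeta ← nu → theta — zeta:collider[blocks]; nu:fork[open] ⇒ blocked
  2. lam → eps → zeta ← nu → theta — eps:chain[blocks]; zeta:collider[blocks]; nu:fork[open] ⇒ blocked
  3. lam → sigma ← theta — sigma:collider[blocks] ⇒ blocked
Every path is blocked, so lam and theta are d-separated given {eps, phi}.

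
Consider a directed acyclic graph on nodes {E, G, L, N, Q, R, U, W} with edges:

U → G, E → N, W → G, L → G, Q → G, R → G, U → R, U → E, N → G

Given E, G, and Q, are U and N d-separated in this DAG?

We examine all 3 paths between U and N:
Path 1: U → G ← N
  G is a collider and G is conditioned on, which opens it — no node blocks this path, so it is active.
Path 2: U → E → N
  E is a chain here and E is conditioned on, so the path is blocked at E.
Path 3: U → R → G ← N
  R is a chain and R is not conditioned on; G is a collider and G is conditioned on, which opens it — no node blocks this path, so it is active.
Since the path U → G ← N is active, U and N are not d-separated given {E, G, Q}.

No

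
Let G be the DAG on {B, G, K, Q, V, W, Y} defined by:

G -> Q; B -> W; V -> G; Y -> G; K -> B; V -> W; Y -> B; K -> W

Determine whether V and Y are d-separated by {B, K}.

Enumerating the 3 paths from V to Y and testing each for blocking by {B, K}:
Path 1: V → G ← Y
  G is a collider here and neither G nor any of its descendants is conditioned on, so the collider stays closed — the path is blocked at G.
Path 2: V → W ← K → B ← Y
  W is a collider here and neither W nor any of its descendants is conditioned on, so the collider stays closed — the path is blocked at W.
Path 3: V → W ← B ← Y
  W is a collider here and neither W nor any of its descendants is conditioned on, so the collider stays closed — the path is blocked at W.
All paths are blocked; V ⊥ Y | {B, K} holds.

Yes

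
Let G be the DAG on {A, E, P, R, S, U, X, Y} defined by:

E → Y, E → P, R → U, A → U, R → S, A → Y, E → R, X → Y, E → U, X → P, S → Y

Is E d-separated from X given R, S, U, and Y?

No — E and X are not d-separated given {R, S, U, Y}.

6 paths connect E and X; each must be blocked for d-separation to hold:
Path 1: E → R → S → Y ← X
  R is a chain here and R is conditioned on, so the path is blocked at R.
Path 2: E → R → U ← A → Y ← X
  R is a chain here and R is conditioned on, so the path is blocked at R.
Path 3: E → U ← R → S → Y ← X
  R is a fork here and R is conditioned on, so the path is blocked at R.
Path 4: E → U ← A → Y ← X
  U is a collider and U is conditioned on, which opens it; A is a fork and A is not conditioned on; Y is a collider and Y is conditioned on, which opens it — no node blocks this path, so it is active.
Path 5: E → P ← X
  P is a collider here and neither P nor any of its descendants is conditioned on, so the collider stays closed — the path is blocked at P.
Path 6: E → Y ← X
  Y is a collider and Y is conditioned on, which opens it — no node blocks this path, so it is active.
Because an active path exists, E and X are not d-separated.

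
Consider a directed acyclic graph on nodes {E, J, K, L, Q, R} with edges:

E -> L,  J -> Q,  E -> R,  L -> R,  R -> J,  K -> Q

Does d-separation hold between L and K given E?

Yes

There are 2 undirected paths between L and K; checking each against the conditioning set {E}:
  1. L → R → J → Q ← K — R:chain[open]; J:chain[open]; Q:collider[blocks] ⇒ blocked
  2. L ← E → R → J → Q ← K — E:fork[blocks]; R:chain[open]; J:chain[open]; Q:collider[blocks] ⇒ blocked
All paths are blocked; L ⊥ K | {E} holds.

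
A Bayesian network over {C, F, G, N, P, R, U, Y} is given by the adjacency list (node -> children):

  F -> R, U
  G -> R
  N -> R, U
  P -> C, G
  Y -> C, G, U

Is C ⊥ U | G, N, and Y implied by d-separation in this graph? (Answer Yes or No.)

There are 6 undirected paths between C and U; checking each against the conditioning set {G, N, Y}:
Path 1: C ← Y → G → R ← F → U
  Y is a fork here and Y is conditioned on, so the path is blocked at Y.
Path 2: C ← Y → G → R ← N → U
  Y is a fork here and Y is conditioned on, so the path is blocked at Y.
Path 3: C ← Y → U
  Y is a fork here and Y is conditioned on, so the path is blocked at Y.
Path 4: C ← P → G ← Y → U
  Y is a fork here and Y is conditioned on, so the path is blocked at Y.
Path 5: C ← P → G → R ← F → U
  G is a chain here and G is conditioned on, so the path is blocked at G.
Path 6: C ← P → G → R ← N → U
  G is a chain here and G is conditioned on, so the path is blocked at G.
Every path is blocked, so C and U are d-separated given {G, N, Y}.

Yes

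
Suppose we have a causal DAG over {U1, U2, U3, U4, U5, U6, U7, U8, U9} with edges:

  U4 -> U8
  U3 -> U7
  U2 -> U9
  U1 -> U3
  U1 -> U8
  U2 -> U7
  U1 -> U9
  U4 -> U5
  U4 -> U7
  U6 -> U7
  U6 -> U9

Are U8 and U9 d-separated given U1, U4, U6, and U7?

We examine all 6 paths between U8 and U9:
Path 1: U8 ← U1 → U9
  U1 is a fork here and U1 is conditioned on, so the path is blocked at U1.
Path 2: U8 ← U1 → U3 → U7 ← U6 → U9
  U1 is a fork here and U1 is conditioned on, so the path is blocked at U1.
Path 3: U8 ← U1 → U3 → U7 ← U2 → U9
  U1 is a fork here and U1 is conditioned on, so the path is blocked at U1.
Path 4: U8 ← U4 → U7 ← U6 → U9
  U4 is a fork here and U4 is conditioned on, so the path is blocked at U4.
Path 5: U8 ← U4 → U7 ← U2 → U9
  U4 is a fork here and U4 is conditioned on, so the path is blocked at U4.
Path 6: U8 ← U4 → U7 ← U3 ← U1 → U9
  U4 is a fork here and U4 is conditioned on, so the path is blocked at U4.
Every path is blocked, so U8 and U9 are d-separated given {U1, U4, U6, U7}.

Yes — U8 and U9 are d-separated given {U1, U4, U6, U7}.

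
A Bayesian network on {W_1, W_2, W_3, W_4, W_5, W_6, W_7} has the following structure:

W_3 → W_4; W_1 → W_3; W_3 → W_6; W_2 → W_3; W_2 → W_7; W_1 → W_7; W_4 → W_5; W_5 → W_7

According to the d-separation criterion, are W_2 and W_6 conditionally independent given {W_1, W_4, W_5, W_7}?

We examine all 3 paths between W_2 and W_6:
Path 1: W_2 → W_7 ← W_1 → W_3 → W_6
  W_1 is a fork here and W_1 is conditioned on, so the path is blocked at W_1.
Path 2: W_2 → W_7 ← W_5 ← W_4 ← W_3 → W_6
  W_5 is a chain here and W_5 is conditioned on, so the path is blocked at W_5.
Path 3: W_2 → W_3 → W_6
  W_3 is a chain and W_3 is not conditioned on — no node blocks this path, so it is active.
At least one path is unblocked, so d-separation fails.

No — W_2 and W_6 are not d-separated given {W_1, W_4, W_5, W_7}.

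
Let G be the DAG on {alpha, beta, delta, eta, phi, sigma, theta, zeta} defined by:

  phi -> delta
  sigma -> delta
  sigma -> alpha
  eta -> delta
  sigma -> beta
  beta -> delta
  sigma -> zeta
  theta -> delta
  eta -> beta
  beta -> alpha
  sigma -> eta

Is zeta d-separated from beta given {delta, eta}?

6 paths connect zeta and beta; each must be blocked for d-separation to hold:
Path 1: zeta ← sigma → eta → beta
  eta is a chain here and eta is conditioned on, so the path is blocked at eta.
Path 2: zeta ← sigma → eta → delta ← beta
  eta is a chain here and eta is conditioned on, so the path is blocked at eta.
Path 3: zeta ← sigma → beta
  sigma is a fork and sigma is not conditioned on — no node blocks this path, so it is active.
Path 4: zeta ← sigma → alpha ← beta
  alpha is a collider here and neither alpha nor any of its descendants is conditioned on, so the collider stays closed — the path is blocked at alpha.
Path 5: zeta ← sigma → delta ← eta → beta
  eta is a fork here and eta is conditioned on, so the path is blocked at eta.
Path 6: zeta ← sigma → delta ← beta
  sigma is a fork and sigma is not conditioned on; delta is a collider and delta is conditioned on, which opens it — no node blocks this path, so it is active.
Since the path zeta ← sigma → beta is active, zeta and beta are not d-separated given {delta, eta}.

No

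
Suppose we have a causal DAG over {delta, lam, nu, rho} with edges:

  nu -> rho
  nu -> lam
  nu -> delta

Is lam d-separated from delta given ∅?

No

Only one path connects lam and delta:
Path 1: lam ← nu → delta
  nu is a fork and nu is not conditioned on — no node blocks this path, so it is active.
Because an active path exists, lam and delta are not d-separated.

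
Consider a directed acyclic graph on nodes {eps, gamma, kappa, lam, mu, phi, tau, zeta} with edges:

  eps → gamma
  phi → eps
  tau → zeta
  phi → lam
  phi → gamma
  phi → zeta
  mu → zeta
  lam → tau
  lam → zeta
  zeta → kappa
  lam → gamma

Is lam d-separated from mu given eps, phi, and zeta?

There are 5 undirected paths between lam and mu; checking each against the conditioning set {eps, phi, zeta}:
Path 1: lam → gamma ← phi → zeta ← mu
  gamma is a collider here and neither gamma nor any of its descendants is conditioned on, so the collider stays closed — the path is blocked at gamma.
Path 2: lam → gamma ← eps ← phi → zeta ← mu
  gamma is a collider here and neither gamma nor any of its descendants is conditioned on, so the collider stays closed — the path is blocked at gamma.
Path 3: lam → zeta ← mu
  zeta is a collider and zeta is conditioned on, which opens it — no node blocks this path, so it is active.
Path 4: lam → tau → zeta ← mu
  tau is a chain and tau is not conditioned on; zeta is a collider and zeta is conditioned on, which opens it — no node blocks this path, so it is active.
Path 5: lam ← phi → zeta ← mu
  phi is a fork here and phi is conditioned on, so the path is blocked at phi.
At least one path is unblocked, so d-separation fails.

No — lam and mu are not d-separated given {eps, phi, zeta}.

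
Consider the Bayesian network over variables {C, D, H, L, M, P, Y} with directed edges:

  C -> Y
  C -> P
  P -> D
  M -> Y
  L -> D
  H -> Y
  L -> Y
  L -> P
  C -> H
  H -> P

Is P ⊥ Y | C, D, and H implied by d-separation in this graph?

There are 6 undirected paths between P and Y; checking each against the conditioning set {C, D, H}:
Path 1: P ← H ← C → Y
  H is a chain here and H is conditioned on, so the path is blocked at H.
Path 2: P ← H → Y
  H is a fork here and H is conditioned on, so the path is blocked at H.
Path 3: P → D ← L → Y
  D is a collider and D is conditioned on, which opens it; L is a fork and L is not conditioned on — no node blocks this path, so it is active.
Path 4: P ← L → Y
  L is a fork and L is not conditioned on — no node blocks this path, so it is active.
Path 5: P ← C → H → Y
  C is a fork here and C is conditioned on, so the path is blocked at C.
Path 6: P ← C → Y
  C is a fork here and C is conditioned on, so the path is blocked at C.
Since the path P → D ← L → Y is active, P and Y are not d-separated given {C, D, H}.

No — P and Y are not d-separated given {C, D, H}.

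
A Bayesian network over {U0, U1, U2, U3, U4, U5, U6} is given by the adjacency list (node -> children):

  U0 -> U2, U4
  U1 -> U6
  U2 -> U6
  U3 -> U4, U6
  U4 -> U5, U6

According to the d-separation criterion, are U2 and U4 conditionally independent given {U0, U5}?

Yes — U2 and U4 are d-separated given {U0, U5}.

3 paths connect U2 and U4; each must be blocked for d-separation to hold:
Path 1: U2 ← U0 → U4
  U0 is a fork here and U0 is conditioned on, so the path is blocked at U0.
Path 2: U2 → U6 ← U3 → U4
  U6 is a collider here and neither U6 nor any of its descendants is conditioned on, so the collider stays closed — the path is blocked at U6.
Path 3: U2 → U6 ← U4
  U6 is a collider here and neither U6 nor any of its descendants is conditioned on, so the collider stays closed — the path is blocked at U6.
Since every path is blocked, d-separation holds.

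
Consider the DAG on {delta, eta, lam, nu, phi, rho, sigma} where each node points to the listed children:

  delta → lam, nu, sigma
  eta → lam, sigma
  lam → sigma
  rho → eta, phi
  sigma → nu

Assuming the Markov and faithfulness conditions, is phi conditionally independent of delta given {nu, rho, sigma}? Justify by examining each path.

Enumerating the 6 paths from phi to delta and testing each for blocking by {nu, rho, sigma}:
  1. phi ← rho → eta → lam ← delta — rho:fork[blocks]; eta:chain[open]; lam:collider[open] ⇒ blocked
  2. phi ← rho → eta → lam → sigma ← delta — rho:fork[blocks]; eta:chain[open]; lam:chain[open]; sigma:collider[open] ⇒ blocked
  3. phi ← rho → eta → lam → sigma → nu ← delta — rho:fork[blocks]; eta:chain[open]; lam:chain[open]; sigma:chain[blocks]; nu:collider[open] ⇒ blocked
  4. phi ← rho → eta → sigma ← delta — rho:fork[blocks]; eta:chain[open]; sigma:collider[open] ⇒ blocked
  5. phi ← rho → eta → sigma ← lam ← delta — rho:fork[blocks]; eta:chain[open]; sigma:collider[open]; lam:chain[open] ⇒ blocked
  6. phi ← rho → eta → sigma → nu ← delta — rho:fork[blocks]; eta:chain[open]; sigma:chain[blocks]; nu:collider[open] ⇒ blocked
All paths are blocked; phi ⊥ delta | {nu, rho, sigma} holds.

Yes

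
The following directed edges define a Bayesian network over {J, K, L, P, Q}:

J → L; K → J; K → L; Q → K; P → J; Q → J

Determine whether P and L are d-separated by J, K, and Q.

We examine all 3 paths between P and L:
Path 1: P → J ← K → L
  K is a fork here and K is conditioned on, so the path is blocked at K.
Path 2: P → J → L
  J is a chain here and J is conditioned on, so the path is blocked at J.
Path 3: P → J ← Q → K → L
  Q is a fork here and Q is conditioned on, so the path is blocked at Q.
Since every path is blocked, d-separation holds.

Yes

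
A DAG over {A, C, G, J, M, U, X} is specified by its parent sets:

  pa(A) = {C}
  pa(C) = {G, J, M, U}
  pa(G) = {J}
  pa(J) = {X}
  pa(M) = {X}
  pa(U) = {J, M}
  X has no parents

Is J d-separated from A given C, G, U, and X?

There are 6 undirected paths between J and A; checking each against the conditioning set {C, G, U, X}:
Path 1: J → C → A
  C is a chain here and C is conditioned on, so the path is blocked at C.
Path 2: J → U → C → A
  U is a chain here and U is conditioned on, so the path is blocked at U.
Path 3: J → U ← M → C → A
  C is a chain here and C is conditioned on, so the path is blocked at C.
Path 4: J ← X → M → C → A
  X is a fork here and X is conditioned on, so the path is blocked at X.
Path 5: J ← X → M → U → C → A
  X is a fork here and X is conditioned on, so the path is blocked at X.
Path 6: J → G → C → A
  G is a chain here and G is conditioned on, so the path is blocked at G.
Since every path is blocked, d-separation holds.

Yes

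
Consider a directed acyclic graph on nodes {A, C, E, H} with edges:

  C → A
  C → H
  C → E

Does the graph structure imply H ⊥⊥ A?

The only undirected path from H to A is:
Path 1: H ← C → A
  C is a fork and C is not conditioned on — no node blocks this path, so it is active.
Because an active path exists, H and A are not d-separated.

No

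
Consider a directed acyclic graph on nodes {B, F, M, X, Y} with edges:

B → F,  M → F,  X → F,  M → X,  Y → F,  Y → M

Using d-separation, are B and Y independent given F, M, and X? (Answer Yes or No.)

No — B and Y are not d-separated given {F, M, X}.

3 paths connect B and Y; each must be blocked for d-separation to hold:
  1. B → F ← Y — F:collider[open] ⇒ active
  2. B → F ← X ← M ← Y — F:collider[open]; X:chain[blocks]; M:chain[blocks] ⇒ blocked
  3. B → F ← M ← Y — F:collider[open]; M:chain[blocks] ⇒ blocked
Since the path B → F ← Y is active, B and Y are not d-separated given {F, M, X}.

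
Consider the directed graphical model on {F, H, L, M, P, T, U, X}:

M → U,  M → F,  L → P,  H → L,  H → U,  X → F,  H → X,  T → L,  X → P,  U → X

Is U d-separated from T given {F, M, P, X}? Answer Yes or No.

6 paths connect U and T; each must be blocked for d-separation to hold:
Path 1: U ← M → F ← X → P ← L ← T
  M is a fork here and M is conditioned on, so the path is blocked at M.
Path 2: U ← M → F ← X ← H → L ← T
  M is a fork here and M is conditioned on, so the path is blocked at M.
Path 3: U → X → P ← L ← T
  X is a chain here and X is conditioned on, so the path is blocked at X.
Path 4: U → X ← H → L ← T
  X is a collider and X is conditioned on, which opens it; H is a fork and H is not conditioned on; L is a collider and its descendant P is conditioned on, which opens it — no node blocks this path, so it is active.
Path 5: U ← H → X → P ← L ← T
  X is a chain here and X is conditioned on, so the path is blocked at X.
Path 6: U ← H → L ← T
  H is a fork and H is not conditioned on; L is a collider and its descendant P is conditioned on, which opens it — no node blocks this path, so it is active.
Because an active path exists, U and T are not d-separated.

No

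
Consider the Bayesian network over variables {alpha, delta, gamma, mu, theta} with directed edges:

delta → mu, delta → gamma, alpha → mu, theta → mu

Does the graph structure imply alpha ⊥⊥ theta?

The only undirected path from alpha to theta is:
Path 1: alpha → mu ← theta
  mu is a collider here and neither mu nor any of its descendants is conditioned on, so the collider stays closed — the path is blocked at mu.
All paths are blocked; alpha ⊥ theta | ∅ holds.

Yes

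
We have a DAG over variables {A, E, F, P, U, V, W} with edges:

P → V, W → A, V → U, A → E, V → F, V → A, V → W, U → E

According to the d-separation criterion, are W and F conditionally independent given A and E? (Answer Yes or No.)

No — W and F are not d-separated given {A, E}.

Enumerating the 3 paths from W to F and testing each for blocking by {A, E}:
Path 1: W → A → E ← U ← V → F
  A is a chain here and A is conditioned on, so the path is blocked at A.
Path 2: W → A ← V → F
  A is a collider and A is conditioned on, which opens it; V is a fork and V is not conditioned on — no node blocks this path, so it is active.
Path 3: W ← V → F
  V is a fork and V is not conditioned on — no node blocks this path, so it is active.
At least one path is unblocked, so d-separation fails.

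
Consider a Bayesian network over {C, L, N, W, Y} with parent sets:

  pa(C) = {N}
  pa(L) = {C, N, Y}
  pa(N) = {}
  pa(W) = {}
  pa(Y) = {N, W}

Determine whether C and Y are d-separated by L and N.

4 paths connect C and Y; each must be blocked for d-separation to hold:
  1. C → L ← N → Y — L:collider[open]; N:fork[blocks] ⇒ blocked
  2. C → L ← Y — L:collider[open] ⇒ active
  3. C ← N → L ← Y — N:fork[blocks]; L:collider[open] ⇒ blocked
  4. C ← N → Y — N:fork[blocks] ⇒ blocked
At least one path is unblocked, so d-separation fails.

No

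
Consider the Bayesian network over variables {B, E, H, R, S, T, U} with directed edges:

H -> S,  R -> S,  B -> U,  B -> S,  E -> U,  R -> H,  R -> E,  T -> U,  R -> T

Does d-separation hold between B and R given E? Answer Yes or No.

We examine all 4 paths between B and R:
Path 1: B → S ← R
  S is a collider here and neither S nor any of its descendants is conditioned on, so the collider stays closed — the path is blocked at S.
Path 2: B → S ← H ← R
  S is a collider here and neither S nor any of its descendants is conditioned on, so the collider stays closed — the path is blocked at S.
Path 3: B → U ← T ← R
  U is a collider here and neither U nor any of its descendants is conditioned on, so the collider stays closed — the path is blocked at U.
Path 4: B → U ← E ← R
  U is a collider here and neither U nor any of its descendants is conditioned on, so the collider stays closed — the path is blocked at U.
Every path is blocked, so B and R are d-separated given {E}.

Yes — B and R are d-separated given {E}.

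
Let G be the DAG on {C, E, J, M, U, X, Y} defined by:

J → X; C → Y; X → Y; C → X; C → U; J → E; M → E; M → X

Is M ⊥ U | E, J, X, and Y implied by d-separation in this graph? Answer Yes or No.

No

4 paths connect M and U; each must be blocked for d-separation to hold:
Path 1: M → X ← C → U
  X is a collider and X is conditioned on, which opens it; C is a fork and C is not conditioned on — no node blocks this path, so it is active.
Path 2: M → X → Y ← C → U
  X is a chain here and X is conditioned on, so the path is blocked at X.
Path 3: M → E ← J → X ← C → U
  J is a fork here and J is conditioned on, so the path is blocked at J.
Path 4: M → E ← J → X → Y ← C → U
  J is a fork here and J is conditioned on, so the path is blocked at J.
At least one path is unblocked, so d-separation fails.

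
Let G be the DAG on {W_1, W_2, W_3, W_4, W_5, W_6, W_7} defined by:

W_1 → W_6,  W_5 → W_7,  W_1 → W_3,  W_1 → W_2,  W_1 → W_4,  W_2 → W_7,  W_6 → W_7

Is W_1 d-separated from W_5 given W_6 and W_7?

We examine all 2 paths between W_1 and W_5:
  1. W_1 → W_6 → W_7 ← W_5 — W_6:chain[blocks]; W_7:collider[open] ⇒ blocked
  2. W_1 → W_2 → W_7 ← W_5 — W_2:chain[open]; W_7:collider[open] ⇒ active
At least one path is unblocked, so d-separation fails.

No — W_1 and W_5 are not d-separated given {W_6, W_7}.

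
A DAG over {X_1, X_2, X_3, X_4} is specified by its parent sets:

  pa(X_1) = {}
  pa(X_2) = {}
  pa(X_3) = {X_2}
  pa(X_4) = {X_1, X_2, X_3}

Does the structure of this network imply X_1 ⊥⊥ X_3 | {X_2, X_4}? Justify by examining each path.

No — X_1 and X_3 are not d-separated given {X_2, X_4}.

There are 2 undirected paths between X_1 and X_3; checking each against the conditioning set {X_2, X_4}:
Path 1: X_1 → X_4 ← X_2 → X_3
  X_2 is a fork here and X_2 is conditioned on, so the path is blocked at X_2.
Path 2: X_1 → X_4 ← X_3
  X_4 is a collider and X_4 is conditioned on, which opens it — no node blocks this path, so it is active.
Because an active path exists, X_1 and X_3 are not d-separated.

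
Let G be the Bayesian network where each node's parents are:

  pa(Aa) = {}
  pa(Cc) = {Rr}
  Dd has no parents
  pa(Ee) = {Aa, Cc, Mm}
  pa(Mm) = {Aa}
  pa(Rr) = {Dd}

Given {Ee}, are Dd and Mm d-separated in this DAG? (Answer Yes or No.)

No — Dd and Mm are not d-separated given {Ee}.

2 paths connect Dd and Mm; each must be blocked for d-separation to hold:
Path 1: Dd → Rr → Cc → Ee ← Mm
  Rr is a chain and Rr is not conditioned on; Cc is a chain and Cc is not conditioned on; Ee is a collider and Ee is conditioned on, which opens it — no node blocks this path, so it is active.
Path 2: Dd → Rr → Cc → Ee ← Aa → Mm
  Rr is a chain and Rr is not conditioned on; Cc is a chain and Cc is not conditioned on; Ee is a collider and Ee is conditioned on, which opens it; Aa is a fork and Aa is not conditioned on — no node blocks this path, so it is active.
Since the path Dd → Rr → Cc → Ee ← Mm is active, Dd and Mm are not d-separated given {Ee}.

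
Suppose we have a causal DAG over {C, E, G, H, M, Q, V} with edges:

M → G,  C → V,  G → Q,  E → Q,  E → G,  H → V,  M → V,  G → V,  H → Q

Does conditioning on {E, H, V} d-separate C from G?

No — C and G are not d-separated given {E, H, V}.

We examine all 4 paths between C and G:
  1. C → V ← H → Q ← E → G — V:collider[open]; H:fork[blocks]; Q:collider[blocks]; E:fork[blocks] ⇒ blocked
  2. C → V ← H → Q ← G — V:collider[open]; H:fork[blocks]; Q:collider[blocks] ⇒ blocked
  3. C → V ← G — V:collider[open] ⇒ active
  4. C → V ← M → G — V:collider[open]; M:fork[open] ⇒ active
At least one path is unblocked, so d-separation fails.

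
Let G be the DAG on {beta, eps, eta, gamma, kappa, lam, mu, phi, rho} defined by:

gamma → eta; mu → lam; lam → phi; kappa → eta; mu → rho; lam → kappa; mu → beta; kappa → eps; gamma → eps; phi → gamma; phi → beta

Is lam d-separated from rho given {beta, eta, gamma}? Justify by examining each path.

There are 4 undirected paths between lam and rho; checking each against the conditioning set {beta, eta, gamma}:
  1. lam → kappa → eta ← gamma ← phi → beta ← mu → rho — kappa:chain[open]; eta:collider[open]; gamma:chain[blocks]; phi:fork[open]; beta:collider[open]; mu:fork[open] ⇒ blocked
  2. lam → kappa → eps ← gamma ← phi → beta ← mu → rho — kappa:chain[open]; eps:collider[blocks]; gamma:chain[blocks]; phi:fork[open]; beta:collider[open]; mu:fork[open] ⇒ blocked
  3. lam ← mu → rho — mu:fork[open] ⇒ active
  4. lam → phi → beta ← mu → rho — phi:chain[open]; beta:collider[open]; mu:fork[open] ⇒ active
At least one path is unblocked, so d-separation fails.

No — lam and rho are not d-separated given {beta, eta, gamma}.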